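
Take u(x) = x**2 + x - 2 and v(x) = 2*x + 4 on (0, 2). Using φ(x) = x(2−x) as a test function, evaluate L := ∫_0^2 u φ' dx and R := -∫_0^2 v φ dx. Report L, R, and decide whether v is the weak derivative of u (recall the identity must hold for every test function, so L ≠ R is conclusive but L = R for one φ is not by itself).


LHS = -4, RHS = -8. No, v is not the weak derivative of u.

u(x) = x**2 + x - 2, classical derivative u'(x) = 2*x + 1.
φ(x) = x(2−x), so φ'(x) = 2 - 2*x.
Note φ(0) = φ(2) = 0, so the boundary term u·φ vanishes.
LHS = ∫_0^2 u(x) φ'(x) dx = ∫_0^2 (-2*x^3 + 6*x - 4) dx. Term by term:
  ∫_0^2 -2*x^3 dx = -8;  ∫_0^2 6*x dx = 12;  ∫_0^2 -4 dx = -8.
Sum: -8 + 12 − 8 = -4.
So LHS = -4.
∫_0^2 v(x) φ(x) dx = ∫_0^2 (-2*x^3 + 8*x) dx. Term by term:
  ∫_0^2 -2*x^3 dx = -8;  ∫_0^2 8*x dx = 16.
Sum: -8 + 16 = 8.
So RHS = -∫_0^2 v(x) φ(x) dx = -8.
LHS − RHS = 4 ≠ 0, so the identity fails.
(For a valid weak derivative the identity must hold for EVERY test function, in particular this one. The failure shows v is NOT the weak derivative of u.)
Correct weak derivative would be u'(x) = 2*x + 1.


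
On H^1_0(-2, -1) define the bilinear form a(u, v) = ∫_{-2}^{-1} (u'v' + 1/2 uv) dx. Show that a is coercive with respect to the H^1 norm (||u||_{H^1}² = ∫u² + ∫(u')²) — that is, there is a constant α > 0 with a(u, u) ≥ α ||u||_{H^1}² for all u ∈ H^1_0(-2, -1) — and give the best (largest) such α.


α = (1/2 + π^2)/(1 + π^2)

Coercivity of a(·,·) on H^1_0(-2, -1) means a(u, u) ≥ α ||u||_{H^1}² for every u ∈ H^1_0.
The interval has length L = 1, and Poincaré/coercivity depend only on L. Here a(u, u) = ∫(u')² + (1/2)·∫u².
Here 0 < c = 1/2 < 1. The condition a(u,u) ≥ α||u||_{H^1}² reads (1−α)∫(u')² ≥ (α−c)∫u². Any admissible α is ≤ 1 (rapidly oscillating u have ∫u²/∫(u')² → 0), and α = 1 would force 0 ≥ (1−c)∫u², impossible since c < 1; so 1−α > 0. By the sharp Poincaré inequality on H^1_0 of an interval of length L, ∫(u')² ≥ (π/L)²∫u² with equality for the first sine mode sin(π(x−x₀)/L) (x₀ the left endpoint), so the inequality holds for all u iff (1−α)(π/L)² ≥ α − c, i.e. α ≤ ((π/L)² + c)/((π/L)² + 1) = (1 + c(L/π)²)/(1 + (L/π)²). With (π/L)² = π^2 and c = 1/2, the largest admissible constant is α = ((π/L)² + c)/((π/L)² + 1).
Simplifying, α = (1/2 + π^2)/(1 + π^2).


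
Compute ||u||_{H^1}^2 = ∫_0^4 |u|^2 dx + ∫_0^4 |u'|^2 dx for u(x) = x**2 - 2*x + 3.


||u||_{H^1}^2 = 2092/15

The H^1 norm (squared) on an interval (0, L) is
  ||u||_{H^1}^2 = ∫_0^L u(x)^2 dx + ∫_0^L u'(x)^2 dx.
Compute u'(x) = 2*x - 2.
Then u(x)^2 = x**4 - 4*x**3 + 10*x**2 - 12*x + 9 and u'(x)^2 = 4*x**2 - 8*x + 4.
Integrate each monomial from 0 to 4 using ∫_0^4 c·x^n dx = c·4^(n+1)/(n+1):
  ∫_0^4 u(x)^2 dx = ∫_0^4 (x^4 - 4*x^3 + 10*x^2 - 12*x + 9) dx. Term by term:
    ∫_0^4 x^4 dx = 1024/5;  ∫_0^4 -4*x^3 dx = -256;  ∫_0^4 10*x^2 dx = 640/3;
    ∫_0^4 -12*x dx = -96;  ∫_0^4 9 dx = 36.
  Sum: 1024/5 − 256 + 640/3 − 96 + 36 = 1532/15.
  ∫_0^4 u'(x)^2 dx = ∫_0^4 (4*x^2 - 8*x + 4) dx. Term by term:
    ∫_0^4 4*x^2 dx = 256/3;  ∫_0^4 -8*x dx = -64;  ∫_0^4 4 dx = 16.
  Sum: 256/3 − 64 + 16 = 112/3.
Adding: ||u||_{H^1}^2 = 1532/15 + 112/3 = 2092/15.


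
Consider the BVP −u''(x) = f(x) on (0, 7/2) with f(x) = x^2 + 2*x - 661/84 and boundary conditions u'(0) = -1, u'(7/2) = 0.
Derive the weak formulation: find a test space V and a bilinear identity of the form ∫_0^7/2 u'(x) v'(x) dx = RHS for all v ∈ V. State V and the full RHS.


V = H^1(0, 7/2) (v unrestricted at boundary; u is determined up to an additive constant); weak form: ∫_0^7/2 u'v' dx = ∫_0^7/2 (x^2 + 2*x - 661/84) v dx + v(0) for all v ∈ V.

Multiply both sides by a test function v and integrate from 0 to 7/2:
  ∫_0^7/2 −u''(x) v(x) dx = ∫_0^7/2 f(x) v(x) dx.
Integrate the LHS by parts once:
  ∫_0^7/2 −u'' v dx = −[u'(x) v(x)]_0^7/2 + ∫_0^7/2 u'(x) v'(x) dx.
Thus ∫_0^7/2 u'(x) v'(x) dx = ∫_0^7/2 f(x) v(x) dx + [u'(x) v(x)]_0^7/2.
Choose V so that boundary terms are either known or forced to vanish.
u has inhomogeneous Neumann u'(0) = -1, u'(7/2) = 0. [u' v]_0^7/2 = (0)·v(7/2) − (-1)·v(0) = v(0). Take V = H^1(0, 7/2); boundary term becomes part of RHS.
Weak formulation: find u (satisfying any essential BC) such that ∫_0^7/2 u'(x) v'(x) dx = ∫_0^7/2 f v dx + v(0) for all v ∈ V (Neumann data are natural BCs: they enter the RHS as boundary terms).
Substituting f(x) = x^2 + 2*x - 661/84, the right-hand side is ∫_0^7/2 (x^2 + 2*x - 661/84) v dx + v(0).
Compatibility check (pure Neumann): taking v ≡ 1 ∈ V gives 0 = ∫_0^7/2 f dx + (0) − (-1), i.e. ∫_0^7/2 f dx must equal u'(0) − u'(7/2) = -1. Indeed ∫_0^7/2 (x^2 + 2*x - 661/84) dx = -1, so the data are compatible. The solution is then unique only up to an additive constant (fix it e.g. by requiring ∫_0^7/2 u dx = 0).


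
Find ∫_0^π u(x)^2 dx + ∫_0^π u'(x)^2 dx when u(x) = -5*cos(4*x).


||u||_{H^1(0,π)}^2 = 425*π/2

u'(x) = 20*sin(4*x).
Expand u² and (u')² and integrate term by term on (0, π), using: for integers n ≥ 1, ∫_0^π sin²(nx) dx = ∫_0^π cos²(nx) dx = π/2; for n ≠ n', ∫_0^π sin(nx)sin(n'x) dx = ∫_0^π cos(nx)cos(n'x) dx = 0; and by product-to-sum, ∫_0^π sin(nx)cos(n'x) dx = ½∫_0^π [sin((n+n')x) + sin((n−n')x)] dx, which is 0 when n+n' is even and 2n/(n²−n'²) when n+n' is odd (it need not vanish on (0, π)).
  u² squared terms: (-5)²·∫cos(4x)² dx = 25·π/2 = 25*π/2.
  So ∫_0^π u² dx = 25*π/2.
  (u')² squared terms: (20)²·∫sin(4x)² dx = 400·π/2 = 200*π.
  So ∫_0^π (u')² dx = 200*π.
||u||_{H^1}^2 = (25*π/2) + (200*π) = 425*π/2.


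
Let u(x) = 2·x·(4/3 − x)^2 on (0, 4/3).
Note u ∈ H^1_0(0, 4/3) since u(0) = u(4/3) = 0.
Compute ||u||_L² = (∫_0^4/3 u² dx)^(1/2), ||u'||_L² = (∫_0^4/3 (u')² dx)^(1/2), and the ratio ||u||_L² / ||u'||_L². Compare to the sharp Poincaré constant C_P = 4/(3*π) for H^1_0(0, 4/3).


||u||_L² / ||u'||_L² = 2*sqrt(14)/21 < C_P = 4/(3*π).

u(x) = 2·x·(4/3 − x)^2, so u'(x) = 6*x^2 - 32*x/3 + 32/9.
u(x) = 2·x·(4/3 − x)^2 vanishes at x = 0 and x = 4/3, so u ∈ H^1_0(0, 4/3). Differentiate via the product rule and integrate the resulting polynomials term by term.
  ∫_0^4/3 u² dx = ∫_0^4/3 (4*x^6 - 64*x^5/3 + 128*x^4/3 - 1024*x^3/27 + 1024*x^2/81) dx. Term by term:
    ∫_0^4/3 4*x^6 dx = 65536/15309;  ∫_0^4/3 -64*x^5/3 dx = -131072/6561;  ∫_0^4/3 128*x^4/3 dx = 131072/3645;
    ∫_0^4/3 -1024*x^3/27 dx = -65536/2187;  ∫_0^4/3 1024*x^2/81 dx = 65536/6561.
  Sum: 65536/15309 − 131072/6561 + 131072/3645 − 65536/2187 + 65536/6561 = 65536/229635.
  ∫_0^4/3 (u')² dx = ∫_0^4/3 (36*x^4 - 128*x^3 + 1408*x^2/9 - 2048*x/27 + 1024/81) dx. Term by term:
    ∫_0^4/3 36*x^4 dx = 4096/135;  ∫_0^4/3 -128*x^3 dx = -8192/81;  ∫_0^4/3 1408*x^2/9 dx = 90112/729;
    ∫_0^4/3 -2048*x/27 dx = -16384/243;  ∫_0^4/3 1024/81 dx = 4096/243.
  Sum: 4096/135 − 8192/81 + 90112/729 − 16384/243 + 4096/243 = 8192/3645.
∫_0^4/3 u² dx = 65536/229635, so ||u||_L² = 256*sqrt(35)/2835.
∫_0^4/3 (u')² dx = 8192/3645, so ||u'||_L² = 64*sqrt(10)/135.
Ratio ||u||_L² / ||u'||_L² = 2*sqrt(14)/21.
Sharp Poincaré constant on H^1_0(0, 4/3) is C_P = L/π = 4/(3*π), achieved by sin(3*π/4·x).
A polynomial bump cannot attain the sharp Poincaré constant (only the first sine eigenfunction does), so the ratio is strictly less than C_P, consistent with ||u||_L² ≤ C_P ||u'||_L².


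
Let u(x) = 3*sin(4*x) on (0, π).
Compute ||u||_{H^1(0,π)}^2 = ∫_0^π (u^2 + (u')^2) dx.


||u||_{H^1(0,π)}^2 = 153*π/2

u'(x) = 12*cos(4*x).
Expand u² and (u')² and integrate term by term on (0, π), using: for integers n ≥ 1, ∫_0^π sin²(nx) dx = ∫_0^π cos²(nx) dx = π/2; for n ≠ n', ∫_0^π sin(nx)sin(n'x) dx = ∫_0^π cos(nx)cos(n'x) dx = 0; and by product-to-sum, ∫_0^π sin(nx)cos(n'x) dx = ½∫_0^π [sin((n+n')x) + sin((n−n')x)] dx, which is 0 when n+n' is even and 2n/(n²−n'²) when n+n' is odd (it need not vanish on (0, π)).
  u² squared terms: (3)²·∫sin(4x)² dx = 9·π/2 = 9*π/2.
  So ∫_0^π u² dx = 9*π/2.
  (u')² squared terms: (12)²·∫cos(4x)² dx = 144·π/2 = 72*π.
  So ∫_0^π (u')² dx = 72*π.
||u||_{H^1}^2 = (9*π/2) + (72*π) = 153*π/2.


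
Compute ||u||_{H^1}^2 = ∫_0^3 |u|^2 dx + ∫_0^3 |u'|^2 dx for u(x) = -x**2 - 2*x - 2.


||u||_{H^1}^2 = 1668/5

The H^1 norm (squared) on an interval (0, L) is
  ||u||_{H^1}^2 = ∫_0^L u(x)^2 dx + ∫_0^L u'(x)^2 dx.
Compute u'(x) = -2*x - 2.
Then u(x)^2 = x**4 + 4*x**3 + 8*x**2 + 8*x + 4 and u'(x)^2 = 4*x**2 + 8*x + 4.
Integrate each monomial from 0 to 3 using ∫_0^3 c·x^n dx = c·3^(n+1)/(n+1):
  ∫_0^3 u(x)^2 dx = ∫_0^3 (x^4 + 4*x^3 + 8*x^2 + 8*x + 4) dx. Term by term:
    ∫_0^3 x^4 dx = 243/5;  ∫_0^3 4*x^3 dx = 81;  ∫_0^3 8*x^2 dx = 72;
    ∫_0^3 8*x dx = 36;  ∫_0^3 4 dx = 12.
  Sum: 243/5 + 81 + 72 + 36 + 12 = 1248/5.
  ∫_0^3 u'(x)^2 dx = ∫_0^3 (4*x^2 + 8*x + 4) dx. Term by term:
    ∫_0^3 4*x^2 dx = 36;  ∫_0^3 8*x dx = 36;  ∫_0^3 4 dx = 12.
  Sum: 36 + 36 + 12 = 84.
Adding: ||u||_{H^1}^2 = 1248/5 + 84 = 1668/5.


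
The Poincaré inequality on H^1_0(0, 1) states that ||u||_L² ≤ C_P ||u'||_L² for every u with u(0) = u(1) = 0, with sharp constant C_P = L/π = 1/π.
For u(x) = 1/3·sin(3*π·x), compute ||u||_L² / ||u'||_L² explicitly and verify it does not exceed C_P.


||u||_L² / ||u'||_L² = 1/(3*π) < C_P = 1/π.

u(x) = 1/3·sin(3*π·x), so u'(x) = π*cos(3*π*x).
Writing u(x) = A·sin(kπx/L) with A = 1/3 and k = 3, use ∫_0^L sin²(kπx/L) dx = L/2 and ∫_0^L cos²(kπx/L) dx = L/2.
u² = 1/9·sin²(3*π·x) and (u')² = π^2·cos²(3*π·x), and each of sin², cos² integrates to L/2 = 1/2 over (0, 1).
∫_0^1 u² dx = 1/18, so ||u||_L² = sqrt(2)/6.
∫_0^1 (u')² dx = π^2/2, so ||u'||_L² = sqrt(2)*π/2.
Ratio ||u||_L² / ||u'||_L² = 1/(3*π).
Sharp Poincaré constant on H^1_0(0, 1) is C_P = L/π = 1/π, achieved by sin(π·x).
This is the k = 3 harmonic; the ratio L/(kπ) is strictly less than C_P = L/π, consistent with the sharp inequality ||u||_L² ≤ C_P ||u'||_L².


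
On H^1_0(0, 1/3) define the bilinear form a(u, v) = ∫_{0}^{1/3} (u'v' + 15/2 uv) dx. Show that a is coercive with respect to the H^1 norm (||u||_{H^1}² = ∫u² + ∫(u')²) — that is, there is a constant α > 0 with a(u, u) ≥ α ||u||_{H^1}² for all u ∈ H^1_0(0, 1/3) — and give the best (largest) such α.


α = 1

Coercivity of a(·,·) on H^1_0(0, 1/3) means a(u, u) ≥ α ||u||_{H^1}² for every u ∈ H^1_0.
The interval has length L = 1/3, and Poincaré/coercivity depend only on L. Here a(u, u) = ∫(u')² + (15/2)·∫u².
Here c = 15/2 ≥ 1, so a(u,u) = ∫(u')² + c∫u² ≥ ∫(u')² + ∫u² = ||u||_{H^1}², i.e. α = 1 works. No larger α is possible: a(u,u) ≥ α||u||_{H^1}² means (1−α)∫(u')² ≥ (α−c)∫u², and for the modes u_n = sin(nπ(x−x₀)/L) (x₀ the left endpoint) one has ∫u_n²/∫(u_n')² = (L/(nπ))² → 0, so a(u_n,u_n)/||u_n||_{H^1}² → 1. Hence the optimal constant is α = 1.
Therefore α = 1.


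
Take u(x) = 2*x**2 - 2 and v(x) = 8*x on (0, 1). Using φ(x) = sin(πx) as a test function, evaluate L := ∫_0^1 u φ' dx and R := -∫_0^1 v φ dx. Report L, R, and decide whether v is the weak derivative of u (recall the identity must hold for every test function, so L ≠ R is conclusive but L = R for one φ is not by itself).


LHS = -4/π, RHS = -8/π. No, v is not the weak derivative of u.

u(x) = 2*x**2 - 2, classical derivative u'(x) = 4*x.
φ(x) = sin(πx), so φ'(x) = π*cos(π*x).
Note φ(0) = φ(1) = 0, so the boundary term u·φ vanishes.
LHS = ∫_0^1 u(x) φ'(x) dx = ∫_0^1 (2*π*x^2*cos(π*x) - 2*π*cos(π*x)) dx. Term by term:
  ∫_0^1 -2*π*cos(π*x) dx = 0;  ∫_0^1 2*π*x^2*cos(π*x) dx = -4/π.
Sum: 0 − 4/π = -4/π.
So LHS = -4/π.
∫_0^1 v(x) φ(x) dx = ∫_0^1 (8*x*sin(π*x)) dx. Term by term:
  ∫_0^1 8*x*sin(π*x) dx = 8/π.
So RHS = -∫_0^1 v(x) φ(x) dx = -8/π.
LHS − RHS = 4/π ≠ 0, so the identity fails.
(For a valid weak derivative the identity must hold for EVERY test function, in particular this one. The failure shows v is NOT the weak derivative of u.)
Correct weak derivative would be u'(x) = 4*x.


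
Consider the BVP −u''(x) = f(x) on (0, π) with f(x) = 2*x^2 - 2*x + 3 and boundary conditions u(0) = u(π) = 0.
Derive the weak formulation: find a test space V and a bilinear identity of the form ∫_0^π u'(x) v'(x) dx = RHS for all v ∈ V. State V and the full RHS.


V = H^1_0(0, π) (so v(0) = v(π) = 0); weak form: ∫_0^π u'v' dx = ∫_0^π (2*x^2 - 2*x + 3) v dx for all v ∈ V.

Multiply both sides by a test function v and integrate from 0 to π:
  ∫_0^π −u''(x) v(x) dx = ∫_0^π f(x) v(x) dx.
Integrate the LHS by parts once:
  ∫_0^π −u'' v dx = −[u'(x) v(x)]_0^π + ∫_0^π u'(x) v'(x) dx.
Thus ∫_0^π u'(x) v'(x) dx = ∫_0^π f(x) v(x) dx + [u'(x) v(x)]_0^π.
Choose V so that boundary terms are either known or forced to vanish.
u is Dirichlet: u(0) = u(π) = 0. Let V = H^1_0(0, π); then v(0) = v(π) = 0, and [u' v]_0^π = 0.
Weak formulation: find u (satisfying any essential BC) such that ∫_0^π u'(x) v'(x) dx = ∫_0^π f v dx for all v ∈ V.
Substituting f(x) = 2*x^2 - 2*x + 3, the right-hand side is ∫_0^π (2*x^2 - 2*x + 3) v dx.


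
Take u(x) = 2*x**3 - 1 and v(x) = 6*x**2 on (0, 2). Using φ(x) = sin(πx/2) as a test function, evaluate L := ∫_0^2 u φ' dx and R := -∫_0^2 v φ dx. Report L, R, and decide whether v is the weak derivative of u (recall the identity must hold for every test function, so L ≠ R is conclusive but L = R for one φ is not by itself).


LHS = -48/π + 192/π^3, RHS = -48/π + 192/π^3. Yes, v = u' weakly.

u(x) = 2*x**3 - 1, classical derivative u'(x) = 6*x**2.
φ(x) = sin(πx/2), so φ'(x) = π*cos(π*x/2)/2.
Note φ(0) = φ(2) = 0, so the boundary term u·φ vanishes.
LHS = ∫_0^2 u(x) φ'(x) dx = ∫_0^2 (π*x^3*cos(π*x/2) - π*cos(π*x/2)/2) dx. Term by term:
  ∫_0^2 -π*cos(π*x/2)/2 dx = 0;  ∫_0^2 π*x^3*cos(π*x/2) dx = -48/π + 192/π^3.
Sum: 0 + -48/π + 192/π^3 = -48/π + 192/π^3.
So LHS = -48/π + 192/π^3.
∫_0^2 v(x) φ(x) dx = ∫_0^2 (6*x^2*sin(π*x/2)) dx. Term by term:
  ∫_0^2 6*x^2*sin(π*x/2) dx = -192/π^3 + 48/π.
So RHS = -∫_0^2 v(x) φ(x) dx = -48/π + 192/π^3.
LHS = RHS, so the identity holds for this test φ.
Moreover u is smooth here and v(x) = u'(x) = 6*x**2 pointwise, so the identity holds for every test function. Hence v is the weak derivative of u.


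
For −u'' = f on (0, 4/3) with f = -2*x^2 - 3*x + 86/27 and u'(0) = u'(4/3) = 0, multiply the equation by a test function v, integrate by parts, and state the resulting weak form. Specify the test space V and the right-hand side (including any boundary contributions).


V = H^1(0, 4/3) (no boundary constraint on v; u is determined up to an additive constant); weak form: ∫_0^4/3 u'v' dx = ∫_0^4/3 (-2*x^2 - 3*x + 86/27) v dx for all v ∈ V.

Multiply both sides by a test function v and integrate from 0 to 4/3:
  ∫_0^4/3 −u''(x) v(x) dx = ∫_0^4/3 f(x) v(x) dx.
Integrate the LHS by parts once:
  ∫_0^4/3 −u'' v dx = −[u'(x) v(x)]_0^4/3 + ∫_0^4/3 u'(x) v'(x) dx.
Thus ∫_0^4/3 u'(x) v'(x) dx = ∫_0^4/3 f(x) v(x) dx + [u'(x) v(x)]_0^4/3.
Choose V so that boundary terms are either known or forced to vanish.
u has homogeneous Neumann: u'(0) = u'(4/3) = 0. So [u' v]_0^4/3 = 0·v(4/3) − 0·v(0) = 0 for any v; take V = H^1(0, 4/3).
Weak formulation: find u (satisfying any essential BC) such that ∫_0^4/3 u'(x) v'(x) dx = ∫_0^4/3 f v dx for all v ∈ V (homogeneous Neumann, so boundary terms vanish).
Substituting f(x) = -2*x^2 - 3*x + 86/27, the right-hand side is ∫_0^4/3 (-2*x^2 - 3*x + 86/27) v dx.
Compatibility check (pure Neumann): taking v ≡ 1 ∈ V gives 0 = ∫_0^4/3 f dx + (0) − (0), i.e. ∫_0^4/3 f dx must equal u'(0) − u'(4/3) = 0. Indeed ∫_0^4/3 (-2*x^2 - 3*x + 86/27) dx = 0, so the data are compatible. The solution is then unique only up to an additive constant (fix it e.g. by requiring ∫_0^4/3 u dx = 0).


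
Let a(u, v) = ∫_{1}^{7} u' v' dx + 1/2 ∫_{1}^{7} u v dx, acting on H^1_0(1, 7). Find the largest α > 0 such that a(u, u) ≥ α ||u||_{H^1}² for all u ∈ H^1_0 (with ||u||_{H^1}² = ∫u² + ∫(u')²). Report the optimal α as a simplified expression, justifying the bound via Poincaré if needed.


α = (π^2 + 18)/(π^2 + 36)

Coercivity of a(·,·) on H^1_0(1, 7) means a(u, u) ≥ α ||u||_{H^1}² for every u ∈ H^1_0.
The interval has length L = 6, and Poincaré/coercivity depend only on L. Here a(u, u) = ∫(u')² + (1/2)·∫u².
Here 0 < c = 1/2 < 1. The condition a(u,u) ≥ α||u||_{H^1}² reads (1−α)∫(u')² ≥ (α−c)∫u². Any admissible α is ≤ 1 (rapidly oscillating u have ∫u²/∫(u')² → 0), and α = 1 would force 0 ≥ (1−c)∫u², impossible since c < 1; so 1−α > 0. By the sharp Poincaré inequality on H^1_0 of an interval of length L, ∫(u')² ≥ (π/L)²∫u² with equality for the first sine mode sin(π(x−x₀)/L) (x₀ the left endpoint), so the inequality holds for all u iff (1−α)(π/L)² ≥ α − c, i.e. α ≤ ((π/L)² + c)/((π/L)² + 1) = (1 + c(L/π)²)/(1 + (L/π)²). With (π/L)² = π^2/36 and c = 1/2, the largest admissible constant is α = ((π/L)² + c)/((π/L)² + 1).
Simplifying, α = (π^2 + 18)/(π^2 + 36).


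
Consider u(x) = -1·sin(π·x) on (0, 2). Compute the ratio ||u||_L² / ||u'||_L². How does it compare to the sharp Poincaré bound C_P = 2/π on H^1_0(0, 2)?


||u||_L² / ||u'||_L² = 1/π < C_P = 2/π.

u(x) = -1·sin(π·x), so u'(x) = -π*cos(π*x).
Writing u(x) = A·sin(kπx/L) with A = -1 and k = 2, use ∫_0^L sin²(kπx/L) dx = L/2 and ∫_0^L cos²(kπx/L) dx = L/2.
u² = 1·sin²(π·x) and (u')² = π^2·cos²(π·x), and each of sin², cos² integrates to L/2 = 1 over (0, 2).
∫_0^2 u² dx = 1, so ||u||_L² = 1.
∫_0^2 (u')² dx = π^2, so ||u'||_L² = π.
Ratio ||u||_L² / ||u'||_L² = 1/π.
Sharp Poincaré constant on H^1_0(0, 2) is C_P = L/π = 2/π, achieved by sin(π/2·x).
This is the k = 2 harmonic; the ratio L/(kπ) is strictly less than C_P = L/π, consistent with the sharp inequality ||u||_L² ≤ C_P ||u'||_L².


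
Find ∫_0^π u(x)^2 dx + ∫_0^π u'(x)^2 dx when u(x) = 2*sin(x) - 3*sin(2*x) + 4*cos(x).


||u||_{H^1(0,π)}^2 = -64 + 85*π/2

u'(x) = -4*sin(x) + 2*cos(x) - 6*cos(2*x).
Expand u² and (u')² and integrate term by term on (0, π), using: for integers n ≥ 1, ∫_0^π sin²(nx) dx = ∫_0^π cos²(nx) dx = π/2; for n ≠ n', ∫_0^π sin(nx)sin(n'x) dx = ∫_0^π cos(nx)cos(n'x) dx = 0; and by product-to-sum, ∫_0^π sin(nx)cos(n'x) dx = ½∫_0^π [sin((n+n')x) + sin((n−n')x)] dx, which is 0 when n+n' is even and 2n/(n²−n'²) when n+n' is odd (it need not vanish on (0, π)).
  u² squared terms: (-3)²·∫sin(2x)² dx = 9·π/2 = 9*π/2;  (2)²·∫sin(x)² dx = 4·π/2 = 2*π;  (4)²·∫cos(x)² dx = 16·π/2 = 8*π.
  u² cross terms: 2·(-3)·(2)·∫sin(2x)·sin(x) dx = -12·(0) = 0;  2·(-3)·(4)·∫sin(2x)·cos(x) dx = -24·(4/3) = -32;  2·(2)·(4)·∫sin(x)·cos(x) dx = 16·(0) = 0.
  So ∫_0^π u² dx = 9*π/2 + 2*π + 8*π + 0 − 32 + 0 = -32 + 29*π/2.
  (u')² squared terms: (-6)²·∫cos(2x)² dx = 36·π/2 = 18*π;  (-4)²·∫sin(x)² dx = 16·π/2 = 8*π;  (2)²·∫cos(x)² dx = 4·π/2 = 2*π.
  (u')² cross terms: 2·(-6)·(-4)·∫cos(2x)·sin(x) dx = 48·(-2/3) = -32;  2·(-6)·(2)·∫cos(2x)·cos(x) dx = -24·(0) = 0;  2·(-4)·(2)·∫sin(x)·cos(x) dx = -16·(0) = 0.
  So ∫_0^π (u')² dx = 18*π + 8*π + 2*π − 32 + 0 + 0 = -32 + 28*π.
||u||_{H^1}^2 = (-32 + 29*π/2) + (-32 + 28*π) = -64 + 85*π/2.


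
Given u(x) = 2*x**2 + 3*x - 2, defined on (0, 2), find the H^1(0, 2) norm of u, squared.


||u||_{H^1}^2 = 2534/15

The H^1 norm (squared) on an interval (0, L) is
  ||u||_{H^1}^2 = ∫_0^L u(x)^2 dx + ∫_0^L u'(x)^2 dx.
Compute u'(x) = 4*x + 3.
Then u(x)^2 = 4*x**4 + 12*x**3 + x**2 - 12*x + 4 and u'(x)^2 = 16*x**2 + 24*x + 9.
Integrate each monomial from 0 to 2 using ∫_0^2 c·x^n dx = c·2^(n+1)/(n+1):
  ∫_0^2 u(x)^2 dx = ∫_0^2 (4*x^4 + 12*x^3 + x^2 - 12*x + 4) dx. Term by term:
    ∫_0^2 4*x^4 dx = 128/5;  ∫_0^2 12*x^3 dx = 48;  ∫_0^2 x^2 dx = 8/3;
    ∫_0^2 -12*x dx = -24;  ∫_0^2 4 dx = 8.
  Sum: 128/5 + 48 + 8/3 − 24 + 8 = 904/15.
  ∫_0^2 u'(x)^2 dx = ∫_0^2 (16*x^2 + 24*x + 9) dx. Term by term:
    ∫_0^2 16*x^2 dx = 128/3;  ∫_0^2 24*x dx = 48;  ∫_0^2 9 dx = 18.
  Sum: 128/3 + 48 + 18 = 326/3.
Adding: ||u||_{H^1}^2 = 904/15 + 326/3 = 2534/15.


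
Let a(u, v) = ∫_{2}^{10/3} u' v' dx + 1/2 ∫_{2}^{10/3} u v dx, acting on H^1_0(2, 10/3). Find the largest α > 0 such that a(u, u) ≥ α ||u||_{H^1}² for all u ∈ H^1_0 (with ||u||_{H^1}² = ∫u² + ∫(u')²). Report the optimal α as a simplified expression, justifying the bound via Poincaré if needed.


α = (8 + 9*π^2)/(16 + 9*π^2)

Coercivity of a(·,·) on H^1_0(2, 10/3) means a(u, u) ≥ α ||u||_{H^1}² for every u ∈ H^1_0.
The interval has length L = 4/3, and Poincaré/coercivity depend only on L. Here a(u, u) = ∫(u')² + (1/2)·∫u².
Here 0 < c = 1/2 < 1. The condition a(u,u) ≥ α||u||_{H^1}² reads (1−α)∫(u')² ≥ (α−c)∫u². Any admissible α is ≤ 1 (rapidly oscillating u have ∫u²/∫(u')² → 0), and α = 1 would force 0 ≥ (1−c)∫u², impossible since c < 1; so 1−α > 0. By the sharp Poincaré inequality on H^1_0 of an interval of length L, ∫(u')² ≥ (π/L)²∫u² with equality for the first sine mode sin(π(x−x₀)/L) (x₀ the left endpoint), so the inequality holds for all u iff (1−α)(π/L)² ≥ α − c, i.e. α ≤ ((π/L)² + c)/((π/L)² + 1) = (1 + c(L/π)²)/(1 + (L/π)²). With (π/L)² = 9*π^2/16 and c = 1/2, the largest admissible constant is α = ((π/L)² + c)/((π/L)² + 1).
Simplifying, α = (8 + 9*π^2)/(16 + 9*π^2).


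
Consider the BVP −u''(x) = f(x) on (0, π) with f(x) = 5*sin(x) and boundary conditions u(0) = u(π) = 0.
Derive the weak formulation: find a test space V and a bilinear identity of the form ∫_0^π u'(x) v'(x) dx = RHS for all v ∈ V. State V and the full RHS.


V = H^1_0(0, π) (so v(0) = v(π) = 0); weak form: ∫_0^π u'v' dx = ∫_0^π (5*sin(x)) v dx for all v ∈ V.

Multiply both sides by a test function v and integrate from 0 to π:
  ∫_0^π −u''(x) v(x) dx = ∫_0^π f(x) v(x) dx.
Integrate the LHS by parts once:
  ∫_0^π −u'' v dx = −[u'(x) v(x)]_0^π + ∫_0^π u'(x) v'(x) dx.
Thus ∫_0^π u'(x) v'(x) dx = ∫_0^π f(x) v(x) dx + [u'(x) v(x)]_0^π.
Choose V so that boundary terms are either known or forced to vanish.
u is Dirichlet: u(0) = u(π) = 0. Let V = H^1_0(0, π); then v(0) = v(π) = 0, and [u' v]_0^π = 0.
Weak formulation: find u (satisfying any essential BC) such that ∫_0^π u'(x) v'(x) dx = ∫_0^π f v dx for all v ∈ V.
Substituting f(x) = 5*sin(x), the right-hand side is ∫_0^π (5*sin(x)) v dx.


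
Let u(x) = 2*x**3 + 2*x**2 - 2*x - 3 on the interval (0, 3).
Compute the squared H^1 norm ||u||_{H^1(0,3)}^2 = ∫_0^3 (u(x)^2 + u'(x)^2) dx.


||u||_{H^1}^2 = 147732/35

The H^1 norm (squared) on an interval (0, L) is
  ||u||_{H^1}^2 = ∫_0^L u(x)^2 dx + ∫_0^L u'(x)^2 dx.
Compute u'(x) = 6*x**2 + 4*x - 2.
Then u(x)^2 = 4*x**6 + 8*x**5 - 4*x**4 - 20*x**3 - 8*x**2 + 12*x + 9 and u'(x)^2 = 36*x**4 + 48*x**3 - 8*x**2 - 16*x + 4.
Integrate each monomial from 0 to 3 using ∫_0^3 c·x^n dx = c·3^(n+1)/(n+1):
  ∫_0^3 u(x)^2 dx = ∫_0^3 (4*x^6 + 8*x^5 - 4*x^4 - 20*x^3 - 8*x^2 + 12*x + 9) dx. Term by term:
    ∫_0^3 4*x^6 dx = 8748/7;  ∫_0^3 8*x^5 dx = 972;  ∫_0^3 -4*x^4 dx = -972/5;
    ∫_0^3 -20*x^3 dx = -405;  ∫_0^3 -8*x^2 dx = -72;  ∫_0^3 12*x dx = 54;
    ∫_0^3 9 dx = 27.
  Sum: 8748/7 + 972 − 972/5 − 405 − 72 + 54 + 27 = 57096/35.
  ∫_0^3 u'(x)^2 dx = ∫_0^3 (36*x^4 + 48*x^3 - 8*x^2 - 16*x + 4) dx. Term by term:
    ∫_0^3 36*x^4 dx = 8748/5;  ∫_0^3 48*x^3 dx = 972;  ∫_0^3 -8*x^2 dx = -72;
    ∫_0^3 -16*x dx = -72;  ∫_0^3 4 dx = 12.
  Sum: 8748/5 + 972 − 72 − 72 + 12 = 12948/5.
Adding: ||u||_{H^1}^2 = 57096/35 + 12948/5 = 147732/35.


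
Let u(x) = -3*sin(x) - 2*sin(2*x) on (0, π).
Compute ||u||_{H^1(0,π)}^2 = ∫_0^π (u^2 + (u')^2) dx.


||u||_{H^1(0,π)}^2 = 19*π

u'(x) = -3*cos(x) - 4*cos(2*x).
Expand u² and (u')² and integrate term by term on (0, π), using: for integers n ≥ 1, ∫_0^π sin²(nx) dx = ∫_0^π cos²(nx) dx = π/2; for n ≠ n', ∫_0^π sin(nx)sin(n'x) dx = ∫_0^π cos(nx)cos(n'x) dx = 0; and by product-to-sum, ∫_0^π sin(nx)cos(n'x) dx = ½∫_0^π [sin((n+n')x) + sin((n−n')x)] dx, which is 0 when n+n' is even and 2n/(n²−n'²) when n+n' is odd (it need not vanish on (0, π)).
  u² squared terms: (-3)²·∫sin(x)² dx = 9·π/2 = 9*π/2;  (-2)²·∫sin(2x)² dx = 4·π/2 = 2*π.
  u² cross terms: 2·(-3)·(-2)·∫sin(x)·sin(2x) dx = 12·(0) = 0.
  So ∫_0^π u² dx = 9*π/2 + 2*π + 0 = 13*π/2.
  (u')² squared terms: (-4)²·∫cos(2x)² dx = 16·π/2 = 8*π;  (-3)²·∫cos(x)² dx = 9·π/2 = 9*π/2.
  (u')² cross terms: 2·(-4)·(-3)·∫cos(2x)·cos(x) dx = 24·(0) = 0.
  So ∫_0^π (u')² dx = 8*π + 9*π/2 + 0 = 25*π/2.
||u||_{H^1}^2 = (13*π/2) + (25*π/2) = 19*π.


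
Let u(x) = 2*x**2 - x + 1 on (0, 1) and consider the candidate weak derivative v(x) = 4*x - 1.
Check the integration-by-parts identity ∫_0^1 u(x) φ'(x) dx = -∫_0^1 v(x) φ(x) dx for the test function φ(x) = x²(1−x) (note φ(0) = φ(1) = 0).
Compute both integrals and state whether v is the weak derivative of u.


LHS = -7/60, RHS = -7/60. Yes, v = u' weakly.

u(x) = 2*x**2 - x + 1, classical derivative u'(x) = 4*x - 1.
φ(x) = x²(1−x), so φ'(x) = x*(2 - 3*x).
Note φ(0) = φ(1) = 0, so the boundary term u·φ vanishes.
LHS = ∫_0^1 u(x) φ'(x) dx = ∫_0^1 (-6*x^4 + 7*x^3 - 5*x^2 + 2*x) dx. Term by term:
  ∫_0^1 -6*x^4 dx = -6/5;  ∫_0^1 7*x^3 dx = 7/4;  ∫_0^1 -5*x^2 dx = -5/3;
  ∫_0^1 2*x dx = 1.
Sum: -6/5 + 7/4 − 5/3 + 1 = -7/60.
So LHS = -7/60.
∫_0^1 v(x) φ(x) dx = ∫_0^1 (-4*x^4 + 5*x^3 - x^2) dx. Term by term:
  ∫_0^1 -4*x^4 dx = -4/5;  ∫_0^1 5*x^3 dx = 5/4;  ∫_0^1 -x^2 dx = -1/3.
Sum: -4/5 + 5/4 − 1/3 = 7/60.
So RHS = -∫_0^1 v(x) φ(x) dx = -7/60.
LHS = RHS, so the identity holds for this test φ.
Moreover u is smooth here and v(x) = u'(x) = 4*x - 1 pointwise, so the identity holds for every test function. Hence v is the weak derivative of u.


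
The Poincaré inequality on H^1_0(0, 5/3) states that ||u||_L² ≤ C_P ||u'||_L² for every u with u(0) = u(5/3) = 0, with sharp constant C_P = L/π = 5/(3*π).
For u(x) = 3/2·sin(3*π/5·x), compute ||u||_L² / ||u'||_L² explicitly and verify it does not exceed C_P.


||u||_L² / ||u'||_L² = 5/(3*π) = C_P.

u(x) = 3/2·sin(3*π/5·x), so u'(x) = 9*π*cos(3*π*x/5)/10.
Writing u(x) = A·sin(kπx/L) with A = 3/2 and k = 1, use ∫_0^L sin²(kπx/L) dx = L/2 and ∫_0^L cos²(kπx/L) dx = L/2.
u² = 9/4·sin²(3*π/5·x) and (u')² = 81*π^2/100·cos²(3*π/5·x), and each of sin², cos² integrates to L/2 = 5/6 over (0, 5/3).
∫_0^5/3 u² dx = 15/8, so ||u||_L² = sqrt(30)/4.
∫_0^5/3 (u')² dx = 27*π^2/40, so ||u'||_L² = 3*sqrt(30)*π/20.
Ratio ||u||_L² / ||u'||_L² = 5/(3*π).
Sharp Poincaré constant on H^1_0(0, 5/3) is C_P = L/π = 5/(3*π), achieved by sin(3*π/5·x).
This is the k = 1 eigenfunction (up to amplitude), so the ratio equals the sharp Poincaré constant exactly.


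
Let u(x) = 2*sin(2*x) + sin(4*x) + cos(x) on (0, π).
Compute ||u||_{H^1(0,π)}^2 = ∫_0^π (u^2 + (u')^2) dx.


||u||_{H^1(0,π)}^2 = 64/5 + 39*π/2

u'(x) = -sin(x) + 4*cos(2*x) + 4*cos(4*x).
Expand u² and (u')² and integrate term by term on (0, π), using: for integers n ≥ 1, ∫_0^π sin²(nx) dx = ∫_0^π cos²(nx) dx = π/2; for n ≠ n', ∫_0^π sin(nx)sin(n'x) dx = ∫_0^π cos(nx)cos(n'x) dx = 0; and by product-to-sum, ∫_0^π sin(nx)cos(n'x) dx = ½∫_0^π [sin((n+n')x) + sin((n−n')x)] dx, which is 0 when n+n' is even and 2n/(n²−n'²) when n+n' is odd (it need not vanish on (0, π)).
  u² squared terms: (2)²·∫sin(2x)² dx = 4·π/2 = 2*π;  (1)²·∫cos(x)² dx = 1·π/2 = π/2;  (1)²·∫sin(4x)² dx = 1·π/2 = π/2.
  u² cross terms: 2·(2)·(1)·∫sin(2x)·cos(x) dx = 4·(4/3) = 16/3;  2·(2)·(1)·∫sin(2x)·sin(4x) dx = 4·(0) = 0;  2·(1)·(1)·∫cos(x)·sin(4x) dx = 2·(8/15) = 16/15.
  So ∫_0^π u² dx = 2*π + π/2 + π/2 + 16/3 + 0 + 16/15 = 32/5 + 3*π.
  (u')² squared terms: (-1)²·∫sin(x)² dx = 1·π/2 = π/2;  (4)²·∫cos(2x)² dx = 16·π/2 = 8*π;  (4)²·∫cos(4x)² dx = 16·π/2 = 8*π.
  (u')² cross terms: 2·(-1)·(4)·∫sin(x)·cos(2x) dx = -8·(-2/3) = 16/3;  2·(-1)·(4)·∫sin(x)·cos(4x) dx = -8·(-2/15) = 16/15;  2·(4)·(4)·∫cos(2x)·cos(4x) dx = 32·(0) = 0.
  So ∫_0^π (u')² dx = π/2 + 8*π + 8*π + 16/3 + 16/15 + 0 = 32/5 + 33*π/2.
||u||_{H^1}^2 = (32/5 + 3*π) + (32/5 + 33*π/2) = 64/5 + 39*π/2.


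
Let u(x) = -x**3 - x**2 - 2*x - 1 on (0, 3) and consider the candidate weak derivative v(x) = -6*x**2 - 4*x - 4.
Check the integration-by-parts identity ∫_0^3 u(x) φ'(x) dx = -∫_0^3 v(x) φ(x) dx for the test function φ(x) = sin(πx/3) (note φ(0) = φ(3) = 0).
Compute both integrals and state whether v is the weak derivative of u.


LHS = -324/π^3 + 111/π, RHS = -648/π^3 + 222/π. No, v is not the weak derivative of u.

u(x) = -x**3 - x**2 - 2*x - 1, classical derivative u'(x) = -3*x**2 - 2*x - 2.
φ(x) = sin(πx/3), so φ'(x) = π*cos(π*x/3)/3.
Note φ(0) = φ(3) = 0, so the boundary term u·φ vanishes.
LHS = ∫_0^3 u(x) φ'(x) dx = ∫_0^3 (-π*x^3*cos(π*x/3)/3 - π*x^2*cos(π*x/3)/3 - 2*π*x*cos(π*x/3)/3 - π*cos(π*x/3)/3) dx. Term by term:
  ∫_0^3 -π*cos(π*x/3)/3 dx = 0;  ∫_0^3 -2*π*x*cos(π*x/3)/3 dx = 12/π;  ∫_0^3 -π*x^2*cos(π*x/3)/3 dx = 18/π;
  ∫_0^3 -π*x^3*cos(π*x/3)/3 dx = -324/π^3 + 81/π.
Sum: 0 + 12/π + 18/π + -324/π^3 + 81/π = -324/π^3 + 111/π.
So LHS = -324/π^3 + 111/π.
∫_0^3 v(x) φ(x) dx = ∫_0^3 (-6*x^2*sin(π*x/3) - 4*x*sin(π*x/3) - 4*sin(π*x/3)) dx. Term by term:
  ∫_0^3 -4*sin(π*x/3) dx = -24/π;  ∫_0^3 -6*x^2*sin(π*x/3) dx = -162/π + 648/π^3;  ∫_0^3 -4*x*sin(π*x/3) dx = -36/π.
Sum: -24/π + -162/π + 648/π^3 − 36/π = -222/π + 648/π^3.
So RHS = -∫_0^3 v(x) φ(x) dx = -648/π^3 + 222/π.
LHS − RHS = -111/π + 324/π^3 ≠ 0, so the identity fails.
(For a valid weak derivative the identity must hold for EVERY test function, in particular this one. The failure shows v is NOT the weak derivative of u.)
Correct weak derivative would be u'(x) = -3*x**2 - 2*x - 2.


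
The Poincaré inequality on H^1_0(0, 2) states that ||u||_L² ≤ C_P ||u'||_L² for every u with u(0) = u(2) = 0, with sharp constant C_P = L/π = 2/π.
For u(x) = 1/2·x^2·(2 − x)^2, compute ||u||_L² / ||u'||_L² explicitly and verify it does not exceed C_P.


||u||_L² / ||u'||_L² = sqrt(3)/3 < C_P = 2/π.

u(x) = 1/2·x^2·(2 − x)^2, so u'(x) = 2*x*(x - 2)*(x - 1).
u(x) = 1/2·x^2·(2 − x)^2 vanishes at x = 0 and x = 2, so u ∈ H^1_0(0, 2). Differentiate via the product rule and integrate the resulting polynomials term by term.
  ∫_0^2 u² dx = ∫_0^2 (x^8/4 - 2*x^7 + 6*x^6 - 8*x^5 + 4*x^4) dx. Term by term:
    ∫_0^2 x^8/4 dx = 128/9;  ∫_0^2 -2*x^7 dx = -64;  ∫_0^2 6*x^6 dx = 768/7;
    ∫_0^2 -8*x^5 dx = -256/3;  ∫_0^2 4*x^4 dx = 128/5.
  Sum: 128/9 − 64 + 768/7 − 256/3 + 128/5 = 64/315.
  ∫_0^2 (u')² dx = ∫_0^2 (4*x^6 - 24*x^5 + 52*x^4 - 48*x^3 + 16*x^2) dx. Term by term:
    ∫_0^2 4*x^6 dx = 512/7;  ∫_0^2 -24*x^5 dx = -256;  ∫_0^2 52*x^4 dx = 1664/5;
    ∫_0^2 -48*x^3 dx = -192;  ∫_0^2 16*x^2 dx = 128/3.
  Sum: 512/7 − 256 + 1664/5 − 192 + 128/3 = 64/105.
∫_0^2 u² dx = 64/315, so ||u||_L² = 8*sqrt(35)/105.
∫_0^2 (u')² dx = 64/105, so ||u'||_L² = 8*sqrt(105)/105.
Ratio ||u||_L² / ||u'||_L² = sqrt(3)/3.
Sharp Poincaré constant on H^1_0(0, 2) is C_P = L/π = 2/π, achieved by sin(π/2·x).
A polynomial bump cannot attain the sharp Poincaré constant (only the first sine eigenfunction does), so the ratio is strictly less than C_P, consistent with ||u||_L² ≤ C_P ||u'||_L².


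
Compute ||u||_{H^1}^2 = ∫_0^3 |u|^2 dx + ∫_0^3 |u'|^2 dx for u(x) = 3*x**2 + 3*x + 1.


||u||_{H^1}^2 = 14799/10

The H^1 norm (squared) on an interval (0, L) is
  ||u||_{H^1}^2 = ∫_0^L u(x)^2 dx + ∫_0^L u'(x)^2 dx.
Compute u'(x) = 6*x + 3.
Then u(x)^2 = 9*x**4 + 18*x**3 + 15*x**2 + 6*x + 1 and u'(x)^2 = 36*x**2 + 36*x + 9.
Integrate each monomial from 0 to 3 using ∫_0^3 c·x^n dx = c·3^(n+1)/(n+1):
  ∫_0^3 u(x)^2 dx = ∫_0^3 (9*x^4 + 18*x^3 + 15*x^2 + 6*x + 1) dx. Term by term:
    ∫_0^3 9*x^4 dx = 2187/5;  ∫_0^3 18*x^3 dx = 729/2;  ∫_0^3 15*x^2 dx = 135;
    ∫_0^3 6*x dx = 27;  ∫_0^3 1 dx = 3.
  Sum: 2187/5 + 729/2 + 135 + 27 + 3 = 9669/10.
  ∫_0^3 u'(x)^2 dx = ∫_0^3 (36*x^2 + 36*x + 9) dx. Term by term:
    ∫_0^3 36*x^2 dx = 324;  ∫_0^3 36*x dx = 162;  ∫_0^3 9 dx = 27.
  Sum: 324 + 162 + 27 = 513.
Adding: ||u||_{H^1}^2 = 9669/10 + 513 = 14799/10.


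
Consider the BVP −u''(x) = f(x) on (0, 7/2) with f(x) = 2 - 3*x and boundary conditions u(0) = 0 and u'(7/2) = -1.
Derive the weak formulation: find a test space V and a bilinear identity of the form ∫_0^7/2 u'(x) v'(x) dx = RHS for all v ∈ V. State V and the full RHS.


V = {v ∈ H^1(0, 7/2) : v(0) = 0} (test functions vanish at x = 0 where u is specified); weak form: ∫_0^7/2 u'v' dx = ∫_0^7/2 (2 - 3*x) v dx − v(7/2) for all v ∈ V.

Multiply both sides by a test function v and integrate from 0 to 7/2:
  ∫_0^7/2 −u''(x) v(x) dx = ∫_0^7/2 f(x) v(x) dx.
Integrate the LHS by parts once:
  ∫_0^7/2 −u'' v dx = −[u'(x) v(x)]_0^7/2 + ∫_0^7/2 u'(x) v'(x) dx.
Thus ∫_0^7/2 u'(x) v'(x) dx = ∫_0^7/2 f(x) v(x) dx + [u'(x) v(x)]_0^7/2.
Choose V so that boundary terms are either known or forced to vanish.
Mixed BC: u(0) = 0 (Dirichlet) and u'(7/2) = -1 (Neumann). Define V = {v ∈ H^1(0, 7/2) : v(0) = 0}. Then [u' v]_0^7/2 = u'(7/2)·v(7/2) − u'(0)·0 = − v(7/2).
Weak formulation: find u (satisfying any essential BC) such that ∫_0^7/2 u'(x) v'(x) dx = ∫_0^7/2 f v dx − v(7/2) for all v ∈ V (Dirichlet at 0 absorbed into V; Neumann datum at x = 7/2 contributes the boundary term).
Substituting f(x) = 2 - 3*x, the right-hand side is ∫_0^7/2 (2 - 3*x) v dx − v(7/2).


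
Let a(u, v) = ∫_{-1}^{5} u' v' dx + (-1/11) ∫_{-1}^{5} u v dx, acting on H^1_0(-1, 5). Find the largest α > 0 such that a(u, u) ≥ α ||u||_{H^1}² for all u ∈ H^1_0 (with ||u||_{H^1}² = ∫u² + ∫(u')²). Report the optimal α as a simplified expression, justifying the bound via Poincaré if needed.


α = (-36/11 + π^2)/(π^2 + 36)

Coercivity of a(·,·) on H^1_0(-1, 5) means a(u, u) ≥ α ||u||_{H^1}² for every u ∈ H^1_0.
The interval has length L = 6, and Poincaré/coercivity depend only on L. Here a(u, u) = ∫(u')² + (-1/11)·∫u².
Here c = -1/11 < 0 with |c| < (π/L)² = π^2/36, so coercivity still holds. The condition a(u,u) ≥ α||u||_{H^1}² reads (1−α)∫(u')² ≥ (α−c)∫u². Any admissible α is ≤ 1 (rapidly oscillating u have ∫u²/∫(u')² → 0), and α = 1 would force 0 ≥ (1−c)∫u², impossible since c < 1; so 1−α > 0. By the sharp Poincaré inequality on H^1_0 of an interval of length L, ∫(u')² ≥ (π/L)²∫u² with equality for the first sine mode sin(π(x−x₀)/L) (x₀ the left endpoint), so the inequality holds for all u iff (1−α)(π/L)² ≥ α − c, i.e. α ≤ ((π/L)² + c)/((π/L)² + 1) = (1 + c(L/π)²)/(1 + (L/π)²). (Direct route, valid since c ≤ 0: Poincaré gives c∫u² ≥ c(L/π)²∫(u')², so a(u,u) ≥ (1 + c(L/π)²)∫(u')², while ||u||_{H^1}² ≤ (1 + (L/π)²)∫(u')²; dividing yields the same α.) With (π/L)² = π^2/36 and c = -1/11, the largest admissible constant is α = ((π/L)² + c)/((π/L)² + 1).
Simplifying, α = (-36/11 + π^2)/(π^2 + 36).


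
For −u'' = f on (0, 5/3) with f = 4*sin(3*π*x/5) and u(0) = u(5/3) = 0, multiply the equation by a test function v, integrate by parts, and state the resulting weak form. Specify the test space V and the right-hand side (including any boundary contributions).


V = H^1_0(0, 5/3) (so v(0) = v(5/3) = 0); weak form: ∫_0^5/3 u'v' dx = ∫_0^5/3 (4*sin(3*π*x/5)) v dx for all v ∈ V.

Multiply both sides by a test function v and integrate from 0 to 5/3:
  ∫_0^5/3 −u''(x) v(x) dx = ∫_0^5/3 f(x) v(x) dx.
Integrate the LHS by parts once:
  ∫_0^5/3 −u'' v dx = −[u'(x) v(x)]_0^5/3 + ∫_0^5/3 u'(x) v'(x) dx.
Thus ∫_0^5/3 u'(x) v'(x) dx = ∫_0^5/3 f(x) v(x) dx + [u'(x) v(x)]_0^5/3.
Choose V so that boundary terms are either known or forced to vanish.
u is Dirichlet: u(0) = u(5/3) = 0. Let V = H^1_0(0, 5/3); then v(0) = v(5/3) = 0, and [u' v]_0^5/3 = 0.
Weak formulation: find u (satisfying any essential BC) such that ∫_0^5/3 u'(x) v'(x) dx = ∫_0^5/3 f v dx for all v ∈ V.
Substituting f(x) = 4*sin(3*π*x/5), the right-hand side is ∫_0^5/3 (4*sin(3*π*x/5)) v dx.


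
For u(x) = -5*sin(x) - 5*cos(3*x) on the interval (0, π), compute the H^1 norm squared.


||u||_{H^1(0,π)}^2 = 150*π

u'(x) = 15*sin(3*x) - 5*cos(x).
Expand u² and (u')² and integrate term by term on (0, π), using: for integers n ≥ 1, ∫_0^π sin²(nx) dx = ∫_0^π cos²(nx) dx = π/2; for n ≠ n', ∫_0^π sin(nx)sin(n'x) dx = ∫_0^π cos(nx)cos(n'x) dx = 0; and by product-to-sum, ∫_0^π sin(nx)cos(n'x) dx = ½∫_0^π [sin((n+n')x) + sin((n−n')x)] dx, which is 0 when n+n' is even and 2n/(n²−n'²) when n+n' is odd (it need not vanish on (0, π)).
  u² squared terms: (-5)²·∫cos(3x)² dx = 25·π/2 = 25*π/2;  (-5)²·∫sin(x)² dx = 25·π/2 = 25*π/2.
  u² cross terms: 2·(-5)·(-5)·∫cos(3x)·sin(x) dx = 50·(0) = 0.
  So ∫_0^π u² dx = 25*π/2 + 25*π/2 + 0 = 25*π.
  (u')² squared terms: (-5)²·∫cos(x)² dx = 25·π/2 = 25*π/2;  (15)²·∫sin(3x)² dx = 225·π/2 = 225*π/2.
  (u')² cross terms: 2·(-5)·(15)·∫cos(x)·sin(3x) dx = -150·(0) = 0.
  So ∫_0^π (u')² dx = 25*π/2 + 225*π/2 + 0 = 125*π.
||u||_{H^1}^2 = (25*π) + (125*π) = 150*π.


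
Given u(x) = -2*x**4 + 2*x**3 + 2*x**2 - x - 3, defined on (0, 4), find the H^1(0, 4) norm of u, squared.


||u||_{H^1}^2 = 42125768/315

The H^1 norm (squared) on an interval (0, L) is
  ||u||_{H^1}^2 = ∫_0^L u(x)^2 dx + ∫_0^L u'(x)^2 dx.
Compute u'(x) = -8*x**3 + 6*x**2 + 4*x - 1.
Then u(x)^2 = 4*x**8 - 8*x**7 - 4*x**6 + 12*x**5 + 12*x**4 - 16*x**3 - 11*x**2 + 6*x + 9 and u'(x)^2 = 64*x**6 - 96*x**5 - 28*x**4 + 64*x**3 + 4*x**2 - 8*x + 1.
Integrate each monomial from 0 to 4 using ∫_0^4 c·x^n dx = c·4^(n+1)/(n+1):
  ∫_0^4 u(x)^2 dx = ∫_0^4 (4*x^8 - 8*x^7 - 4*x^6 + 12*x^5 + 12*x^4 - 16*x^3 - 11*x^2 + 6*x + 9) dx. Term by term:
    ∫_0^4 4*x^8 dx = 1048576/9;  ∫_0^4 -8*x^7 dx = -65536;  ∫_0^4 -4*x^6 dx = -65536/7;
    ∫_0^4 12*x^5 dx = 8192;  ∫_0^4 12*x^4 dx = 12288/5;  ∫_0^4 -16*x^3 dx = -1024;
    ∫_0^4 -11*x^2 dx = -704/3;  ∫_0^4 6*x dx = 48;  ∫_0^4 9 dx = 36.
  Sum: 1048576/9 − 65536 − 65536/7 + 8192 + 12288/5 − 1024 − 704/3 + 48 + 36 = 16091804/315.
  ∫_0^4 u'(x)^2 dx = ∫_0^4 (64*x^6 - 96*x^5 - 28*x^4 + 64*x^3 + 4*x^2 - 8*x + 1) dx. Term by term:
    ∫_0^4 64*x^6 dx = 1048576/7;  ∫_0^4 -96*x^5 dx = -65536;  ∫_0^4 -28*x^4 dx = -28672/5;
    ∫_0^4 64*x^3 dx = 4096;  ∫_0^4 4*x^2 dx = 256/3;  ∫_0^4 -8*x dx = -64;
    ∫_0^4 1 dx = 4.
  Sum: 1048576/7 − 65536 − 28672/5 + 4096 + 256/3 − 64 + 4 = 8677988/105.
Adding: ||u||_{H^1}^2 = 16091804/315 + 8677988/105 = 42125768/315.


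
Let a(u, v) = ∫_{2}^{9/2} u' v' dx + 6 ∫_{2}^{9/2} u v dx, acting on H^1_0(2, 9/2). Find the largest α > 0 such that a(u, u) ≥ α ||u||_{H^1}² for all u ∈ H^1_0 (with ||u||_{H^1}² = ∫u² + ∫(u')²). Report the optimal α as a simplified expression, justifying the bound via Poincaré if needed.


α = 1

Coercivity of a(·,·) on H^1_0(2, 9/2) means a(u, u) ≥ α ||u||_{H^1}² for every u ∈ H^1_0.
The interval has length L = 5/2, and Poincaré/coercivity depend only on L. Here a(u, u) = ∫(u')² + (6)·∫u².
Here c = 6 ≥ 1, so a(u,u) = ∫(u')² + c∫u² ≥ ∫(u')² + ∫u² = ||u||_{H^1}², i.e. α = 1 works. No larger α is possible: a(u,u) ≥ α||u||_{H^1}² means (1−α)∫(u')² ≥ (α−c)∫u², and for the modes u_n = sin(nπ(x−x₀)/L) (x₀ the left endpoint) one has ∫u_n²/∫(u_n')² = (L/(nπ))² → 0, so a(u_n,u_n)/||u_n||_{H^1}² → 1. Hence the optimal constant is α = 1.
Therefore α = 1.
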